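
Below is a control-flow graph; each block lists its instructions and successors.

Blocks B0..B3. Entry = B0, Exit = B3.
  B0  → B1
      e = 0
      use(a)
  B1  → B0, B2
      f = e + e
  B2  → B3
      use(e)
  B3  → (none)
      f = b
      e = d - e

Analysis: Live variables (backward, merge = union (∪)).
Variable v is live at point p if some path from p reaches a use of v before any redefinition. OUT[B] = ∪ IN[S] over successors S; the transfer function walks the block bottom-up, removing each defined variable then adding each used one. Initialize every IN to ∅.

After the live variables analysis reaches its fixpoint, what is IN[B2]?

Per-block solution:
  B0:  IN={a, b, d}  OUT={a, b, d, e}
  B1:  IN={a, b, d, e}  OUT={a, b, d, e}
  B2:  IN={b, d, e}  OUT={b, d, e}
  B3:  IN={b, d, e}  OUT={}

Merge at B2: OUT[B2] = IN[B3] = {b, d, e}
Applying B2's transfer function to that OUT value gives IN[B2] (row B2 above).

Answer: {b, d, e}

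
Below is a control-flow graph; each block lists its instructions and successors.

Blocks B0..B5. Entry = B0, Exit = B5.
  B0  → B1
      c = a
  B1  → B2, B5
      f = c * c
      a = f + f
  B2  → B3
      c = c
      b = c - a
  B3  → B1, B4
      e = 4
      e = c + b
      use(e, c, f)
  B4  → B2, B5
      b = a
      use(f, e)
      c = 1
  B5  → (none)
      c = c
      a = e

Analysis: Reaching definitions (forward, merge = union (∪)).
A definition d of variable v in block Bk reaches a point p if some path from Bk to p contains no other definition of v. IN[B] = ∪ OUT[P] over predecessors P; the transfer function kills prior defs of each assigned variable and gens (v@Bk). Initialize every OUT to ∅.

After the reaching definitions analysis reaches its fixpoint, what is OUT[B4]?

Answer: {a@B1, b@B4, c@B4, e@B3, f@B1}

Working:
Converged values:
  B0:  IN={}  OUT={c@B0}
  B1:  IN={a@B1, b@B2, c@B0, c@B2, e@B3, f@B1}  OUT={a@B1, b@B2, c@B0, c@B2, e@B3, f@B1}
  B2:  IN={a@B1, b@B2, b@B4, c@B0, c@B2, c@B4, e@B3, f@B1}  OUT={a@B1, b@B2, c@B2, e@B3, f@B1}
  B3:  IN={a@B1, b@B2, c@B2, e@B3, f@B1}  OUT={a@B1, b@B2, c@B2, e@B3, f@B1}
  B4:  IN={a@B1, b@B2, c@B2, e@B3, f@B1}  OUT={a@B1, b@B4, c@B4, e@B3, f@B1}
  B5:  IN={a@B1, b@B2, b@B4, c@B0, c@B2, c@B4, e@B3, f@B1}  OUT={a@B5, b@B2, b@B4, c@B5, e@B3, f@B1}

Merge at B4: IN[B4] = OUT[B3] = {a@B1, b@B2, c@B2, e@B3, f@B1}
Applying B4's transfer function to that IN value gives OUT[B4] (row B4 above).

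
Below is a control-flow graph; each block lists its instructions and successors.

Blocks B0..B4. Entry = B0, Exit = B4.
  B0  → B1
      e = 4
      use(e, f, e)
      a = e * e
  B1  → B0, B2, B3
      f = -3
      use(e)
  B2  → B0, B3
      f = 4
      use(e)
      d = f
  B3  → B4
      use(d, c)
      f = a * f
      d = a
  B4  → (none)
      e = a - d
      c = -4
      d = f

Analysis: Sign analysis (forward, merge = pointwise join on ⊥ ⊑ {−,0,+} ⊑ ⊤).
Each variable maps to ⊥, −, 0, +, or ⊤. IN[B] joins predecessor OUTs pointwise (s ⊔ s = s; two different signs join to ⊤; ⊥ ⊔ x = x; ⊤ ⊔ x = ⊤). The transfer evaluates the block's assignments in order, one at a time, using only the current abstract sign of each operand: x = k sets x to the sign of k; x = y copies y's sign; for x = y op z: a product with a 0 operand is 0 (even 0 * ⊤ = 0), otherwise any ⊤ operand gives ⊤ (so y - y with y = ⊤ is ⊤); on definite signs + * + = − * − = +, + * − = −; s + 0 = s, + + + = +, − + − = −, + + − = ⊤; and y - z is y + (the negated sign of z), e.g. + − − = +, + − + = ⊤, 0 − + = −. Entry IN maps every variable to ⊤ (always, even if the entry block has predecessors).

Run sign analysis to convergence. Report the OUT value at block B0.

Per-block solution:
  B0: | IN=(all ⊤) | OUT={a:+, e:+; rest ⊤}
  B1: | IN={a:+, e:+; rest ⊤} | OUT={a:+, e:+, f:-; rest ⊤}
  B2: | IN={a:+, e:+, f:-; rest ⊤} | OUT={a:+, d:+, e:+, f:+; rest ⊤}
  B3: | IN={a:+, e:+; rest ⊤} | OUT={a:+, d:+, e:+; rest ⊤}
  B4: | IN={a:+, d:+, e:+; rest ⊤} | OUT={a:+, c:-; rest ⊤}

Merge at B0 (entry node, so the boundary value (all ⊤) is joined with the incoming edge(s)): IN[B0] = (all ⊤) ⊔ OUT[B1] ⊔ OUT[B2] = {a: ⊤, b: ⊤, c: ⊤, d: ⊤, e: ⊤, f: ⊤}
Applying B0's transfer function to that IN value gives OUT[B0] (row B0 above).

Answer: {a: +, b: ⊤, c: ⊤, d: ⊤, e: +, f: ⊤}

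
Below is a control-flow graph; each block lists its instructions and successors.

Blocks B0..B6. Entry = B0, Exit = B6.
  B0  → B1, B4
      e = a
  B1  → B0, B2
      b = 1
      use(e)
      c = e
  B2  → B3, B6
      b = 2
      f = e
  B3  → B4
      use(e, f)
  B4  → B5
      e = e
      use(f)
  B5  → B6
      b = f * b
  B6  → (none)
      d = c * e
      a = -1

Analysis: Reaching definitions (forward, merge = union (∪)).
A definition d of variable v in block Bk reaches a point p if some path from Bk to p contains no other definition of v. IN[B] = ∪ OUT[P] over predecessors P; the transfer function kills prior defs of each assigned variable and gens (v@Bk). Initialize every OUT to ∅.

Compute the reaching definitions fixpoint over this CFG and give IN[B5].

Answer: {b@B1, b@B2, c@B1, e@B4, f@B2}

Working:
Per-block solution:
  B0:   IN={b@B1, c@B1, e@B0}   OUT={b@B1, c@B1, e@B0}
  B1:   IN={b@B1, c@B1, e@B0}   OUT={b@B1, c@B1, e@B0}
  B2:   IN={b@B1, c@B1, e@B0}   OUT={b@B2, c@B1, e@B0, f@B2}
  B3:   IN={b@B2, c@B1, e@B0, f@B2}   OUT={b@B2, c@B1, e@B0, f@B2}
  B4:   IN={b@B1, b@B2, c@B1, e@B0, f@B2}   OUT={b@B1, b@B2, c@B1, e@B4, f@B2}
  B5:   IN={b@B1, b@B2, c@B1, e@B4, f@B2}   OUT={b@B5, c@B1, e@B4, f@B2}
  B6:   IN={b@B2, b@B5, c@B1, e@B0, e@B4, f@B2}   OUT={a@B6, b@B2, b@B5, c@B1, d@B6, e@B0, e@B4, f@B2}

Merge at B5: IN[B5] = OUT[B4] = {b@B1, b@B2, c@B1, e@B4, f@B2}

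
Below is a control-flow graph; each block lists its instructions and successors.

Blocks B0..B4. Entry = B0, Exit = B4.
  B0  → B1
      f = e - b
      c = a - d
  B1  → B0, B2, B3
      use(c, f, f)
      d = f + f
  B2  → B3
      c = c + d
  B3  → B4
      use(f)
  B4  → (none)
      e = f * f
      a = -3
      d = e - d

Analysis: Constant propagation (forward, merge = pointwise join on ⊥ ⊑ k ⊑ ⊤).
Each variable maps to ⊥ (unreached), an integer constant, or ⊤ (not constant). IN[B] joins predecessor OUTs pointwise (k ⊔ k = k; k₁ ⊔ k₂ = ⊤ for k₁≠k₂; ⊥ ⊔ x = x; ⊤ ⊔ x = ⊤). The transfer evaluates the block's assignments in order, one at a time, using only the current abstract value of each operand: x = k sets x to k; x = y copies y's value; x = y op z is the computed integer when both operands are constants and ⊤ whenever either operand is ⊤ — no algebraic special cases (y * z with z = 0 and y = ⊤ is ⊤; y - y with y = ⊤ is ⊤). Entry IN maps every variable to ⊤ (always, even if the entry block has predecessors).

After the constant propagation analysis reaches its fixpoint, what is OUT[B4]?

Converged values:
  B0:   IN=(all ⊤)   OUT=(all ⊤)
  B1:   IN=(all ⊤)   OUT=(all ⊤)
  B2:   IN=(all ⊤)   OUT=(all ⊤)
  B3:   IN=(all ⊤)   OUT=(all ⊤)
  B4:   IN=(all ⊤)   OUT={a:-3; rest ⊤}

Merge at B4: IN[B4] = OUT[B3] = {a: ⊤, b: ⊤, c: ⊤, d: ⊤, e: ⊤, f: ⊤}
Applying B4's transfer function to that IN value gives OUT[B4] (row B4 above).

Answer: {a: -3, b: ⊤, c: ⊤, d: ⊤, e: ⊤, f: ⊤}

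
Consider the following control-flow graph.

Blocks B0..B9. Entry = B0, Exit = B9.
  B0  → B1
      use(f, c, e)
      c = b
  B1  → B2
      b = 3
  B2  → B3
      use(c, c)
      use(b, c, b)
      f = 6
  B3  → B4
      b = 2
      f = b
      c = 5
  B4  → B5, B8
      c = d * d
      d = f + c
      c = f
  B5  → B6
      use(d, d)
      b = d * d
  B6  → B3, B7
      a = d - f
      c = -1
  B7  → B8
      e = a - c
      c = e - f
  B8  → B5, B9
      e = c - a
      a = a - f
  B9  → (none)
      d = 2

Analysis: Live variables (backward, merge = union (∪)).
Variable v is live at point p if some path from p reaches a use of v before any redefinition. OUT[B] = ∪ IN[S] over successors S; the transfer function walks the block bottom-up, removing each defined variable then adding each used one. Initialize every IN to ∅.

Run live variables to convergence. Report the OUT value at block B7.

Answer: {a, c, d, f}

Working:
Fixpoint table:
  B0: | IN={a, b, c, d, e, f} | OUT={a, c, d}
  B1: | IN={a, c, d} | OUT={a, b, c, d}
  B2: | IN={a, b, c, d} | OUT={a, d}
  B3: | IN={a, d} | OUT={a, d, f}
  B4: | IN={a, d, f} | OUT={a, c, d, f}
  B5: | IN={d, f} | OUT={d, f}
  B6: | IN={d, f} | OUT={a, c, d, f}
  B7: | IN={a, c, d, f} | OUT={a, c, d, f}
  B8: | IN={a, c, d, f} | OUT={d, f}
  B9: | IN={} | OUT={}

Merge at B7: OUT[B7] = IN[B8] = {a, c, d, f}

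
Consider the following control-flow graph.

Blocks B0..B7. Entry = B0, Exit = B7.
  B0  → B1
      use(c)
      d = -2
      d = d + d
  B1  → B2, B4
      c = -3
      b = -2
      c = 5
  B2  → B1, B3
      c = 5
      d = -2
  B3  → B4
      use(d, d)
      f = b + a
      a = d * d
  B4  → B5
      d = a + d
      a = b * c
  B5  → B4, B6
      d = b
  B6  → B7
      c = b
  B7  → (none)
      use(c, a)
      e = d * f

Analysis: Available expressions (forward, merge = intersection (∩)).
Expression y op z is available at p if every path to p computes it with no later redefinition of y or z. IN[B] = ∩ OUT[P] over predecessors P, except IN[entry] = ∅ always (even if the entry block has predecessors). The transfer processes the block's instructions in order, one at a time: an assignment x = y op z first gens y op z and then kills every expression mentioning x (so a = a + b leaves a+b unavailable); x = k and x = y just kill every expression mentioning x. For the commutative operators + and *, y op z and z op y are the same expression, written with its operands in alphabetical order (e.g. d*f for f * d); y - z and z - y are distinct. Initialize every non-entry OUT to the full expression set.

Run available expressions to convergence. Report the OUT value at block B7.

Answer: {d*f}

Working:
Converged values:
  B0: | IN={} | OUT={}
  B1: | IN={} | OUT={}
  B2: | IN={} | OUT={}
  B3: | IN={} | OUT={d*d}
  B4: | IN={} | OUT={b*c}
  B5: | IN={b*c} | OUT={b*c}
  B6: | IN={b*c} | OUT={}
  B7: | IN={} | OUT={d*f}

Merge at B7: IN[B7] = OUT[B6] = {}
Applying B7's transfer function to that IN value gives OUT[B7] (row B7 above).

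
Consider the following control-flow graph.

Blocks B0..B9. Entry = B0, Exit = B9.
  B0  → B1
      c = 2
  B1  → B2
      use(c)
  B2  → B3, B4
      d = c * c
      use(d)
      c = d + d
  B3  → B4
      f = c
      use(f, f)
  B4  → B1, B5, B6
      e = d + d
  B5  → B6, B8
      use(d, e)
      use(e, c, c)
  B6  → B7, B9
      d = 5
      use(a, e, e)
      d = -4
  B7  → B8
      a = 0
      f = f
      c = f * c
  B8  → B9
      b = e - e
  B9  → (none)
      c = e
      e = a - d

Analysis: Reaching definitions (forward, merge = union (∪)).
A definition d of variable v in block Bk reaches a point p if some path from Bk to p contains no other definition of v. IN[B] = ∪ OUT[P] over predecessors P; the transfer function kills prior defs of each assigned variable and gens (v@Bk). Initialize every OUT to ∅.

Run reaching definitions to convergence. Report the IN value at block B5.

Per-block solution:
  B0:   IN={}   OUT={c@B0}
  B1:   IN={c@B0, c@B2, d@B2, e@B4, f@B3}   OUT={c@B0, c@B2, d@B2, e@B4, f@B3}
  B2:   IN={c@B0, c@B2, d@B2, e@B4, f@B3}   OUT={c@B2, d@B2, e@B4, f@B3}
  B3:   IN={c@B2, d@B2, e@B4, f@B3}   OUT={c@B2, d@B2, e@B4, f@B3}
  B4:   IN={c@B2, d@B2, e@B4, f@B3}   OUT={c@B2, d@B2, e@B4, f@B3}
  B5:   IN={c@B2, d@B2, e@B4, f@B3}   OUT={c@B2, d@B2, e@B4, f@B3}
  B6:   IN={c@B2, d@B2, e@B4, f@B3}   OUT={c@B2, d@B6, e@B4, f@B3}
  B7:   IN={c@B2, d@B6, e@B4, f@B3}   OUT={a@B7, c@B7, d@B6, e@B4, f@B7}
  B8:   IN={a@B7, c@B2, c@B7, d@B2, d@B6, e@B4, f@B3, f@B7}   OUT={a@B7, b@B8, c@B2, c@B7, d@B2, d@B6, e@B4, f@B3, f@B7}
  B9:   IN={a@B7, b@B8, c@B2, c@B7, d@B2, d@B6, e@B4, f@B3, f@B7}   OUT={a@B7, b@B8, c@B9, d@B2, d@B6, e@B9, f@B3, f@B7}

Merge at B5: IN[B5] = OUT[B4] = {c@B2, d@B2, e@B4, f@B3}

Answer: {c@B2, d@B2, e@B4, f@B3}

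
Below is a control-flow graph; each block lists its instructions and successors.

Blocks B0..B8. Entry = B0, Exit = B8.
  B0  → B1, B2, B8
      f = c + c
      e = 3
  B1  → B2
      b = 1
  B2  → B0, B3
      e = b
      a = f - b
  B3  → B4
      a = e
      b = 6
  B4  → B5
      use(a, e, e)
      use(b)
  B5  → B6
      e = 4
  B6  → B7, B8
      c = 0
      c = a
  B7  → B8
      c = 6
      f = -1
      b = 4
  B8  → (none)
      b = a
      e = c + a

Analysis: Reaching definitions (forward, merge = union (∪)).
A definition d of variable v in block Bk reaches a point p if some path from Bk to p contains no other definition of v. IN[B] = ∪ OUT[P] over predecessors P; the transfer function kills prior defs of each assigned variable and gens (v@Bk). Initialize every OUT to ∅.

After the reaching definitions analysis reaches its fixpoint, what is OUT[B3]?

Answer: {a@B3, b@B3, e@B2, f@B0}

Trace:
Per-block solution:
  B0:  IN={a@B2, b@B1, e@B2, f@B0}  OUT={a@B2, b@B1, e@B0, f@B0}
  B1:  IN={a@B2, b@B1, e@B0, f@B0}  OUT={a@B2, b@B1, e@B0, f@B0}
  B2:  IN={a@B2, b@B1, e@B0, f@B0}  OUT={a@B2, b@B1, e@B2, f@B0}
  B3:  IN={a@B2, b@B1, e@B2, f@B0}  OUT={a@B3, b@B3, e@B2, f@B0}
  B4:  IN={a@B3, b@B3, e@B2, f@B0}  OUT={a@B3, b@B3, e@B2, f@B0}
  B5:  IN={a@B3, b@B3, e@B2, f@B0}  OUT={a@B3, b@B3, e@B5, f@B0}
  B6:  IN={a@B3, b@B3, e@B5, f@B0}  OUT={a@B3, b@B3, c@B6, e@B5, f@B0}
  B7:  IN={a@B3, b@B3, c@B6, e@B5, f@B0}  OUT={a@B3, b@B7, c@B7, e@B5, f@B7}
  B8:  IN={a@B2, a@B3, b@B1, b@B3, b@B7, c@B6, c@B7, e@B0, e@B5, f@B0, f@B7}  OUT={a@B2, a@B3, b@B8, c@B6, c@B7, e@B8, f@B0, f@B7}

Merge at B3: IN[B3] = OUT[B2] = {a@B2, b@B1, e@B2, f@B0}
Applying B3's transfer function to that IN value gives OUT[B3] (row B3 above).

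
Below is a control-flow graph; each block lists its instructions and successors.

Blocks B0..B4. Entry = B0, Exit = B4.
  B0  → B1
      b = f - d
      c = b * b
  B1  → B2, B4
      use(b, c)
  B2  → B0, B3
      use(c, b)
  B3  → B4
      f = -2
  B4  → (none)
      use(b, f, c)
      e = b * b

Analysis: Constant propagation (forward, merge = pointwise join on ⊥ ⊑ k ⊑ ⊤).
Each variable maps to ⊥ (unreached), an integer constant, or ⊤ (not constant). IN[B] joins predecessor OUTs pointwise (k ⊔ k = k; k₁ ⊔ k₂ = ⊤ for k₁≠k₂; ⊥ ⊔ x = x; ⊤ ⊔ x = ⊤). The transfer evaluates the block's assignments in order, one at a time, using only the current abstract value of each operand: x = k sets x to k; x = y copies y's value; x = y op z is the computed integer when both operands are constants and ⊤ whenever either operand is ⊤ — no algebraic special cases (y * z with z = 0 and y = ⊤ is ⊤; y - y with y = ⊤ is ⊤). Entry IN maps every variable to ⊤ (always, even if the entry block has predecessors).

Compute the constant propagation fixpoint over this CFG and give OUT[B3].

Answer: {a: ⊤, b: ⊤, c: ⊤, d: ⊤, e: ⊤, f: -2}

Trace:
Per-block solution:
  B0:  IN=(all ⊤)  OUT=(all ⊤)
  B1:  IN=(all ⊤)  OUT=(all ⊤)
  B2:  IN=(all ⊤)  OUT=(all ⊤)
  B3:  IN=(all ⊤)  OUT={f:-2; rest ⊤}
  B4:  IN=(all ⊤)  OUT=(all ⊤)

Merge at B3: IN[B3] = OUT[B2] = {a: ⊤, b: ⊤, c: ⊤, d: ⊤, e: ⊤, f: ⊤}
Applying B3's transfer function to that IN value gives OUT[B3] (row B3 above).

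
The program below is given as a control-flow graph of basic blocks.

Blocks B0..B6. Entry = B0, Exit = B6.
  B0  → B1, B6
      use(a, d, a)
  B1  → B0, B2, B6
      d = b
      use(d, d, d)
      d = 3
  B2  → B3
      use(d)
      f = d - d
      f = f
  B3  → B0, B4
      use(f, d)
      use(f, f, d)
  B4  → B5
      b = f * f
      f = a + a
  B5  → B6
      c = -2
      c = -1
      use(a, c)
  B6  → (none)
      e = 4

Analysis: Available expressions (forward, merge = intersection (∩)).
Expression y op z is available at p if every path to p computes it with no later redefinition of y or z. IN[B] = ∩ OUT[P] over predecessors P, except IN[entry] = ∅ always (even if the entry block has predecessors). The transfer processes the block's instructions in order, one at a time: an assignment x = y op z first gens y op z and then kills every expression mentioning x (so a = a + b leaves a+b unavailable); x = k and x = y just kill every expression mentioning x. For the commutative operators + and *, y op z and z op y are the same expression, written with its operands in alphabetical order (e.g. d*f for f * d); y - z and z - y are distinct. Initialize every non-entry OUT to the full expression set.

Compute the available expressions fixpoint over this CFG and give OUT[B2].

Answer: {d-d}

Trace:
Fixpoint table:
  B0: | IN={} | OUT={}
  B1: | IN={} | OUT={}
  B2: | IN={} | OUT={d-d}
  B3: | IN={d-d} | OUT={d-d}
  B4: | IN={d-d} | OUT={a+a, d-d}
  B5: | IN={a+a, d-d} | OUT={a+a, d-d}
  B6: | IN={} | OUT={}

Merge at B2: IN[B2] = OUT[B1] = {}
Applying B2's transfer function to that IN value gives OUT[B2] (row B2 above).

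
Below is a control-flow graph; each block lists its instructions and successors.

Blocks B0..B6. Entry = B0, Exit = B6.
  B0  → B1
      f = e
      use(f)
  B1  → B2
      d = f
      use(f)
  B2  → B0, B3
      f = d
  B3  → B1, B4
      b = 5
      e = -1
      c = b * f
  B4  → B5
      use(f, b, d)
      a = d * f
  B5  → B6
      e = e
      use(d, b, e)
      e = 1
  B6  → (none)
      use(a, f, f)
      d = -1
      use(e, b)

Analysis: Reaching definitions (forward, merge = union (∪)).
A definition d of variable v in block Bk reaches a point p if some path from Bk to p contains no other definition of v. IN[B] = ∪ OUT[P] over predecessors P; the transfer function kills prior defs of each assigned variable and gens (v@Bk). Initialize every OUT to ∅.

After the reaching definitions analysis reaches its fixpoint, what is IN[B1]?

Fixpoint table:
  B0:   IN={b@B3, c@B3, d@B1, e@B3, f@B2}   OUT={b@B3, c@B3, d@B1, e@B3, f@B0}
  B1:   IN={b@B3, c@B3, d@B1, e@B3, f@B0, f@B2}   OUT={b@B3, c@B3, d@B1, e@B3, f@B0, f@B2}
  B2:   IN={b@B3, c@B3, d@B1, e@B3, f@B0, f@B2}   OUT={b@B3, c@B3, d@B1, e@B3, f@B2}
  B3:   IN={b@B3, c@B3, d@B1, e@B3, f@B2}   OUT={b@B3, c@B3, d@B1, e@B3, f@B2}
  B4:   IN={b@B3, c@B3, d@B1, e@B3, f@B2}   OUT={a@B4, b@B3, c@B3, d@B1, e@B3, f@B2}
  B5:   IN={a@B4, b@B3, c@B3, d@B1, e@B3, f@B2}   OUT={a@B4, b@B3, c@B3, d@B1, e@B5, f@B2}
  B6:   IN={a@B4, b@B3, c@B3, d@B1, e@B5, f@B2}   OUT={a@B4, b@B3, c@B3, d@B6, e@B5, f@B2}

Merge at B1: IN[B1] = OUT[B0] ⊔ OUT[B3] = {b@B3, c@B3, d@B1, e@B3, f@B0, f@B2}

Answer: {b@B3, c@B3, d@B1, e@B3, f@B0, f@B2}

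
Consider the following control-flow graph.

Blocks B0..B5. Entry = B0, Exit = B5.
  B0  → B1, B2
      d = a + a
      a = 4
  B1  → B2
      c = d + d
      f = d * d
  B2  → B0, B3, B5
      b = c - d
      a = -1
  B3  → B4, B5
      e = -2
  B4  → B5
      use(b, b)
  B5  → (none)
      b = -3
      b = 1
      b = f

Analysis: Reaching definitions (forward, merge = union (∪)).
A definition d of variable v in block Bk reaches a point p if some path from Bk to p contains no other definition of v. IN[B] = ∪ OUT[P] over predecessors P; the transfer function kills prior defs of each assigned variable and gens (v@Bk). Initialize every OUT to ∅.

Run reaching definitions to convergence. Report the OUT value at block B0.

Per-block solution:
  B0:  IN={a@B2, b@B2, c@B1, d@B0, f@B1}  OUT={a@B0, b@B2, c@B1, d@B0, f@B1}
  B1:  IN={a@B0, b@B2, c@B1, d@B0, f@B1}  OUT={a@B0, b@B2, c@B1, d@B0, f@B1}
  B2:  IN={a@B0, b@B2, c@B1, d@B0, f@B1}  OUT={a@B2, b@B2, c@B1, d@B0, f@B1}
  B3:  IN={a@B2, b@B2, c@B1, d@B0, f@B1}  OUT={a@B2, b@B2, c@B1, d@B0, e@B3, f@B1}
  B4:  IN={a@B2, b@B2, c@B1, d@B0, e@B3, f@B1}  OUT={a@B2, b@B2, c@B1, d@B0, e@B3, f@B1}
  B5:  IN={a@B2, b@B2, c@B1, d@B0, e@B3, f@B1}  OUT={a@B2, b@B5, c@B1, d@B0, e@B3, f@B1}

Merge at B0 (entry node, so the boundary value {} is joined with the incoming edge(s)): IN[B0] = {} ⊔ OUT[B2] = {a@B2, b@B2, c@B1, d@B0, f@B1}
Applying B0's transfer function to that IN value gives OUT[B0] (row B0 above).

Answer: {a@B0, b@B2, c@B1, d@B0, f@B1}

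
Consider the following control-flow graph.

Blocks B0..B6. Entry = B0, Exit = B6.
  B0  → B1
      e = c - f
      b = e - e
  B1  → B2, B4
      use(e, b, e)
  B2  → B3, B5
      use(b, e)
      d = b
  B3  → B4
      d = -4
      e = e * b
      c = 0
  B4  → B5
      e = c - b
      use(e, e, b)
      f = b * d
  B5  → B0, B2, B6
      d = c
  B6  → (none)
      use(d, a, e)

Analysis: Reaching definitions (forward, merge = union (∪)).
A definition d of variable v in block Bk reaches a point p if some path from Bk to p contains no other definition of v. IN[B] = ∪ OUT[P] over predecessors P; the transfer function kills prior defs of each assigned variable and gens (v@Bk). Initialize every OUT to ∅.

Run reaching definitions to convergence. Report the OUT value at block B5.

Converged values:
  B0: | IN={b@B0, c@B3, d@B5, e@B0, e@B4, f@B4} | OUT={b@B0, c@B3, d@B5, e@B0, f@B4}
  B1: | IN={b@B0, c@B3, d@B5, e@B0, f@B4} | OUT={b@B0, c@B3, d@B5, e@B0, f@B4}
  B2: | IN={b@B0, c@B3, d@B5, e@B0, e@B4, f@B4} | OUT={b@B0, c@B3, d@B2, e@B0, e@B4, f@B4}
  B3: | IN={b@B0, c@B3, d@B2, e@B0, e@B4, f@B4} | OUT={b@B0, c@B3, d@B3, e@B3, f@B4}
  B4: | IN={b@B0, c@B3, d@B3, d@B5, e@B0, e@B3, f@B4} | OUT={b@B0, c@B3, d@B3, d@B5, e@B4, f@B4}
  B5: | IN={b@B0, c@B3, d@B2, d@B3, d@B5, e@B0, e@B4, f@B4} | OUT={b@B0, c@B3, d@B5, e@B0, e@B4, f@B4}
  B6: | IN={b@B0, c@B3, d@B5, e@B0, e@B4, f@B4} | OUT={b@B0, c@B3, d@B5, e@B0, e@B4, f@B4}

Merge at B5: IN[B5] = OUT[B2] ⊔ OUT[B4] = {b@B0, c@B3, d@B2, d@B3, d@B5, e@B0, e@B4, f@B4}
Applying B5's transfer function to that IN value gives OUT[B5] (row B5 above).

Answer: {b@B0, c@B3, d@B5, e@B0, e@B4, f@B4}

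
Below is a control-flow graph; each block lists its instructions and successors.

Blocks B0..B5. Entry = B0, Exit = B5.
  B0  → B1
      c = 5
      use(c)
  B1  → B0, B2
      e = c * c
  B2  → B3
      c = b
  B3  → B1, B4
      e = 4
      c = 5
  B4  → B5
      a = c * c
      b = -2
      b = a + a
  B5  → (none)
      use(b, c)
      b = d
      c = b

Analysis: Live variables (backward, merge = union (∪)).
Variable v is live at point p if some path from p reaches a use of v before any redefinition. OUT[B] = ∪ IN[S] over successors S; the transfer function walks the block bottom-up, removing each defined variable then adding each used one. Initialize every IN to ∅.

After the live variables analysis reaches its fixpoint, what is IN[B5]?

Answer: {b, c, d}

Trace:
Converged values:
  B0: | IN={b, d} | OUT={b, c, d}
  B1: | IN={b, c, d} | OUT={b, d}
  B2: | IN={b, d} | OUT={b, d}
  B3: | IN={b, d} | OUT={b, c, d}
  B4: | IN={c, d} | OUT={b, c, d}
  B5: | IN={b, c, d} | OUT={}

B5 is the boundary node: OUT[B5] = {}
Applying B5's transfer function to that OUT value gives IN[B5] (row B5 above).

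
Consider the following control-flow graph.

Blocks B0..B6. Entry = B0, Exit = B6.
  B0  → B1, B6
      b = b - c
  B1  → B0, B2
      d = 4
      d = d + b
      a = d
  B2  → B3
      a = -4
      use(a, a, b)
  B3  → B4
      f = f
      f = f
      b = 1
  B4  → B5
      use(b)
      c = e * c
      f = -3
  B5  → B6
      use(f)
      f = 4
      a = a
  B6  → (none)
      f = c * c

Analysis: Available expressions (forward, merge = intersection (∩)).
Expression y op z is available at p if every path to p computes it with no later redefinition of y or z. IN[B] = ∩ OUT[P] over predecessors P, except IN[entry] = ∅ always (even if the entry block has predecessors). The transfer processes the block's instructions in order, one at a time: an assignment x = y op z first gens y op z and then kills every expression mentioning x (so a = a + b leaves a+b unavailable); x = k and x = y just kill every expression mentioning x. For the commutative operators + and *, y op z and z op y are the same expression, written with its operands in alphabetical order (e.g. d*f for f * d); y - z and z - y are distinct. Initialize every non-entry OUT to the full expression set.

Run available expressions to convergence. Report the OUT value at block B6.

Fixpoint table:
  B0:   IN={}   OUT={}
  B1:   IN={}   OUT={}
  B2:   IN={}   OUT={}
  B3:   IN={}   OUT={}
  B4:   IN={}   OUT={}
  B5:   IN={}   OUT={}
  B6:   IN={}   OUT={c*c}

Merge at B6: IN[B6] = OUT[B0] ∩ OUT[B5] = {}
Applying B6's transfer function to that IN value gives OUT[B6] (row B6 above).

Answer: {c*c}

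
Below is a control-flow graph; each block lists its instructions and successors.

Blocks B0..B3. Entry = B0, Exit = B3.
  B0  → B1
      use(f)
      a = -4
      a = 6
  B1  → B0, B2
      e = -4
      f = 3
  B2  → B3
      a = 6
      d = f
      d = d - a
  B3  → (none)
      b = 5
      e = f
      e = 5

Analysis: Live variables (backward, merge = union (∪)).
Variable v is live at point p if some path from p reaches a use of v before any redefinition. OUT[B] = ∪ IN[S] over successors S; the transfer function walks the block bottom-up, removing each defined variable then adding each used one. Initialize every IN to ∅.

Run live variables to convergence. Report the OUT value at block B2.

Answer: {f}

Working:
Per-block solution:
  B0: | IN={f} | OUT={}
  B1: | IN={} | OUT={f}
  B2: | IN={f} | OUT={f}
  B3: | IN={f} | OUT={}

Merge at B2: OUT[B2] = IN[B3] = {f}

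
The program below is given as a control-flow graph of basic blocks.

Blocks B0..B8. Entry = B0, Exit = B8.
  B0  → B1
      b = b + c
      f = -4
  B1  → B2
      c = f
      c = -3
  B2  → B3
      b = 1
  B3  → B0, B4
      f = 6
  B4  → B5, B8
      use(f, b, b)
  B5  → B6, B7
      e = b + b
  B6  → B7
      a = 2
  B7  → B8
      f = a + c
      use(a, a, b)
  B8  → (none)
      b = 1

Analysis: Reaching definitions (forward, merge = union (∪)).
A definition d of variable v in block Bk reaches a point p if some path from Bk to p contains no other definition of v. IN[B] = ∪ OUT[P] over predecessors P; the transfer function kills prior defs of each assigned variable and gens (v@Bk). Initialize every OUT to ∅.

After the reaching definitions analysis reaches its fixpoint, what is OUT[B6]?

Fixpoint table:
  B0:  IN={b@B2, c@B1, f@B3}  OUT={b@B0, c@B1, f@B0}
  B1:  IN={b@B0, c@B1, f@B0}  OUT={b@B0, c@B1, f@B0}
  B2:  IN={b@B0, c@B1, f@B0}  OUT={b@B2, c@B1, f@B0}
  B3:  IN={b@B2, c@B1, f@B0}  OUT={b@B2, c@B1, f@B3}
  B4:  IN={b@B2, c@B1, f@B3}  OUT={b@B2, c@B1, f@B3}
  B5:  IN={b@B2, c@B1, f@B3}  OUT={b@B2, c@B1, e@B5, f@B3}
  B6:  IN={b@B2, c@B1, e@B5, f@B3}  OUT={a@B6, b@B2, c@B1, e@B5, f@B3}
  B7:  IN={a@B6, b@B2, c@B1, e@B5, f@B3}  OUT={a@B6, b@B2, c@B1, e@B5, f@B7}
  B8:  IN={a@B6, b@B2, c@B1, e@B5, f@B3, f@B7}  OUT={a@B6, b@B8, c@B1, e@B5, f@B3, f@B7}

Merge at B6: IN[B6] = OUT[B5] = {b@B2, c@B1, e@B5, f@B3}
Applying B6's transfer function to that IN value gives OUT[B6] (row B6 above).

Answer: {a@B6, b@B2, c@B1, e@B5, f@B3}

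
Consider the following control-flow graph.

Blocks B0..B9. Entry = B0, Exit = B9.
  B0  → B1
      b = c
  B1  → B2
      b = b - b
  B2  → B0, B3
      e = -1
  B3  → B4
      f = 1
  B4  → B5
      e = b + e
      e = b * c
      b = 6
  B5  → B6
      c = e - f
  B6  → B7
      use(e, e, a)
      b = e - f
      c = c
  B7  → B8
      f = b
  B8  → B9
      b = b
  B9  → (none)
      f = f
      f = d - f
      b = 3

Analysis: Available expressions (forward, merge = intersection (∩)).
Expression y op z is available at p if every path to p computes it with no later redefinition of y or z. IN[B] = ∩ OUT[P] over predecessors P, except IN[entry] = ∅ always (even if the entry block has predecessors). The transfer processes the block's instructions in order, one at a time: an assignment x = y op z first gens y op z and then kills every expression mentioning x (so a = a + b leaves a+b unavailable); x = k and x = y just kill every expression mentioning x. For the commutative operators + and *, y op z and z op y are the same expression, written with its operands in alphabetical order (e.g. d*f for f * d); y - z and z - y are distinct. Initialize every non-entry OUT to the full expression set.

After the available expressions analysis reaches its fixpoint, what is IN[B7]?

Fixpoint table:
  B0:  IN={}  OUT={}
  B1:  IN={}  OUT={}
  B2:  IN={}  OUT={}
  B3:  IN={}  OUT={}
  B4:  IN={}  OUT={}
  B5:  IN={}  OUT={e-f}
  B6:  IN={e-f}  OUT={e-f}
  B7:  IN={e-f}  OUT={}
  B8:  IN={}  OUT={}
  B9:  IN={}  OUT={}

Merge at B7: IN[B7] = OUT[B6] = {e-f}

Answer: {e-f}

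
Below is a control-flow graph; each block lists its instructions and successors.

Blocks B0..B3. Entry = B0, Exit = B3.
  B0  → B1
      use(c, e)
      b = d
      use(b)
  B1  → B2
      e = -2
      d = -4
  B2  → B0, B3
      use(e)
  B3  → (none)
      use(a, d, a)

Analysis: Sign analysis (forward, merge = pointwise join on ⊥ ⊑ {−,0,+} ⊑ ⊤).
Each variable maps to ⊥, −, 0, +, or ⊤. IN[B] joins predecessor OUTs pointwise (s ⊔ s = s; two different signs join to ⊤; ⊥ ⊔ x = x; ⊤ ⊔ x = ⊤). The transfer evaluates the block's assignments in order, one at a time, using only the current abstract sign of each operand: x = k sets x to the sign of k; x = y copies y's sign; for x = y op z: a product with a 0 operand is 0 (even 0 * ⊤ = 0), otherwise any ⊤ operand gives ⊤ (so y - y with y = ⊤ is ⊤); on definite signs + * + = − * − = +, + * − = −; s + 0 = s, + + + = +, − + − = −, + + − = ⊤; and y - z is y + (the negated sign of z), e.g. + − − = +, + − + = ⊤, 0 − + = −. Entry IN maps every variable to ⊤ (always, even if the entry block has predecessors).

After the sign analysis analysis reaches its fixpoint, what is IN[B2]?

Fixpoint table:
  B0:  IN=(all ⊤)  OUT=(all ⊤)
  B1:  IN=(all ⊤)  OUT={d:-, e:-; rest ⊤}
  B2:  IN={d:-, e:-; rest ⊤}  OUT={d:-, e:-; rest ⊤}
  B3:  IN={d:-, e:-; rest ⊤}  OUT={d:-, e:-; rest ⊤}

Merge at B2: IN[B2] = OUT[B1] = {a: ⊤, b: ⊤, c: ⊤, d: -, e: -, f: ⊤}

Answer: {a: ⊤, b: ⊤, c: ⊤, d: -, e: -, f: ⊤}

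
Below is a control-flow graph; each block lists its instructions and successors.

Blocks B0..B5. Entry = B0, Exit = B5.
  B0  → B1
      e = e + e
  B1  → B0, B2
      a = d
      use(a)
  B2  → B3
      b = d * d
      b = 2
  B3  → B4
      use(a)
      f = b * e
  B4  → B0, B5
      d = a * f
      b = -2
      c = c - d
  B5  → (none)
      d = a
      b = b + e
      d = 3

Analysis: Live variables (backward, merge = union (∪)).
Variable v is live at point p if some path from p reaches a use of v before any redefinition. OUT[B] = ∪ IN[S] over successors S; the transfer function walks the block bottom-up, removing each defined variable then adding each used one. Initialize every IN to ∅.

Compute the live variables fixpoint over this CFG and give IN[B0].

Per-block solution:
  B0:  IN={c, d, e}  OUT={c, d, e}
  B1:  IN={c, d, e}  OUT={a, c, d, e}
  B2:  IN={a, c, d, e}  OUT={a, b, c, e}
  B3:  IN={a, b, c, e}  OUT={a, c, e, f}
  B4:  IN={a, c, e, f}  OUT={a, b, c, d, e}
  B5:  IN={a, b, e}  OUT={}

Merge at B0: OUT[B0] = IN[B1] = {c, d, e}
Applying B0's transfer function to that OUT value gives IN[B0] (row B0 above).

Answer: {c, d, e}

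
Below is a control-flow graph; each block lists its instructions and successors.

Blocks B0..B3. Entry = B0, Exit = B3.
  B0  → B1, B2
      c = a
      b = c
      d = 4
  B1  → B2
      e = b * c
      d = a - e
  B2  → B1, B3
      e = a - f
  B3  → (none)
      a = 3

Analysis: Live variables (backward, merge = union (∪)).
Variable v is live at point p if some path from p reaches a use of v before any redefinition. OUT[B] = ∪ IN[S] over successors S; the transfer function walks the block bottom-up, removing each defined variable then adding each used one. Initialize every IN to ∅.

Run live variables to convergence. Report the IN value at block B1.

Fixpoint table:
  B0:  IN={a, f}  OUT={a, b, c, f}
  B1:  IN={a, b, c, f}  OUT={a, b, c, f}
  B2:  IN={a, b, c, f}  OUT={a, b, c, f}
  B3:  IN={}  OUT={}

Merge at B1: OUT[B1] = IN[B2] = {a, b, c, f}
Applying B1's transfer function to that OUT value gives IN[B1] (row B1 above).

Answer: {a, b, c, f}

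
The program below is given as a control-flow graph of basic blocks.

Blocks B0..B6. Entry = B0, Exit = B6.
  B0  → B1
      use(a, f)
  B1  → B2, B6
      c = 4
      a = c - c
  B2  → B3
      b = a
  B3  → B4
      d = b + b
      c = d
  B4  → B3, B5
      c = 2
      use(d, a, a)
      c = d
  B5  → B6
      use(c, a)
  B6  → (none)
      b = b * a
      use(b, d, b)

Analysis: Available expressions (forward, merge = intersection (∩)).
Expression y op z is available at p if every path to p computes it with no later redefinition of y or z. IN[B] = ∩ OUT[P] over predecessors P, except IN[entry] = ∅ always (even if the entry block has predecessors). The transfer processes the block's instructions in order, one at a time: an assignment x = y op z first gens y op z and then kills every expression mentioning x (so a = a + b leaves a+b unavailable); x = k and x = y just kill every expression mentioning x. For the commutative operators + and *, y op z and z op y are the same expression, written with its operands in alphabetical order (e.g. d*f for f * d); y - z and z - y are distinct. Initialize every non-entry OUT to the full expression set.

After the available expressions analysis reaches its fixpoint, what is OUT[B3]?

Answer: {b+b}

Trace:
Fixpoint table:
  B0: | IN={} | OUT={}
  B1: | IN={} | OUT={c-c}
  B2: | IN={c-c} | OUT={c-c}
  B3: | IN={} | OUT={b+b}
  B4: | IN={b+b} | OUT={b+b}
  B5: | IN={b+b} | OUT={b+b}
  B6: | IN={} | OUT={}

Merge at B3: IN[B3] = OUT[B2] ∩ OUT[B4] = {}
Applying B3's transfer function to that IN value gives OUT[B3] (row B3 above).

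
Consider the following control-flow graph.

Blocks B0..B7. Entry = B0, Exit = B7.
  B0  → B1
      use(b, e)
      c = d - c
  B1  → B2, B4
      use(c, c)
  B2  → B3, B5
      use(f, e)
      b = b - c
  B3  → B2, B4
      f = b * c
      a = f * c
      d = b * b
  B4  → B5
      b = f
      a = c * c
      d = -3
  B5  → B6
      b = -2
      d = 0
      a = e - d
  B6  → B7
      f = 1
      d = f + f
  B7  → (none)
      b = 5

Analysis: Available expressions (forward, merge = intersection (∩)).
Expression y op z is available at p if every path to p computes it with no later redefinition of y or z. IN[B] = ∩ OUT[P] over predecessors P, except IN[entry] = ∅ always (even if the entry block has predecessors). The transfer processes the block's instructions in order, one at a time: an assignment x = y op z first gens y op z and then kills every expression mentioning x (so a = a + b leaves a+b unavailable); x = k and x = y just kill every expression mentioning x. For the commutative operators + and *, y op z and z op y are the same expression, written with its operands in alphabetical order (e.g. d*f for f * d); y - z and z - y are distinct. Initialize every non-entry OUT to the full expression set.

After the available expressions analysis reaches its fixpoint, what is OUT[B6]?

Converged values:
  B0: | IN={} | OUT={}
  B1: | IN={} | OUT={}
  B2: | IN={} | OUT={}
  B3: | IN={} | OUT={b*b, b*c, c*f}
  B4: | IN={} | OUT={c*c}
  B5: | IN={} | OUT={e-d}
  B6: | IN={e-d} | OUT={f+f}
  B7: | IN={f+f} | OUT={f+f}

Merge at B6: IN[B6] = OUT[B5] = {e-d}
Applying B6's transfer function to that IN value gives OUT[B6] (row B6 above).

Answer: {f+f}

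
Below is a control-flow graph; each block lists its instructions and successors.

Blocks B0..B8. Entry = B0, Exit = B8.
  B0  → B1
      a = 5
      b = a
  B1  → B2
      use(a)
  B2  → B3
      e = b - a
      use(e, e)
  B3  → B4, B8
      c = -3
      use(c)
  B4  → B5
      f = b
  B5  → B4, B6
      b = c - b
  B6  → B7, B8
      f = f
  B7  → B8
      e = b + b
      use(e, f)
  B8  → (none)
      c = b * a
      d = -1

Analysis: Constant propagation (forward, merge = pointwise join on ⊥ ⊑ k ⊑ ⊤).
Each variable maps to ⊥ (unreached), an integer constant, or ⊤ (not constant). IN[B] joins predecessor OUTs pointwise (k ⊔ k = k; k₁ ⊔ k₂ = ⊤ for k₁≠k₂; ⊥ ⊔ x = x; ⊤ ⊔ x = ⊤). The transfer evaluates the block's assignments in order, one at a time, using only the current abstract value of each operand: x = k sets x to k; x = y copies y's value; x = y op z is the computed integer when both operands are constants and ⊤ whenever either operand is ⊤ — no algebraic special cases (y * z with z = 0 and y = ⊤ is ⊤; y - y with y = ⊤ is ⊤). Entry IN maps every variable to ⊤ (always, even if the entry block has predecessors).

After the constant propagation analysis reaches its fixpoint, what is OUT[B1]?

Answer: {a: 5, b: 5, c: ⊤, d: ⊤, e: ⊤, f: ⊤}

Trace:
Converged values:
  B0:  IN=(all ⊤)  OUT={a:5, b:5; rest ⊤}
  B1:  IN={a:5, b:5; rest ⊤}  OUT={a:5, b:5; rest ⊤}
  B2:  IN={a:5, b:5; rest ⊤}  OUT={a:5, b:5, e:0; rest ⊤}
  B3:  IN={a:5, b:5, e:0; rest ⊤}  OUT={a:5, b:5, c:-3, e:0; rest ⊤}
  B4:  IN={a:5, c:-3, e:0; rest ⊤}  OUT={a:5, c:-3, e:0; rest ⊤}
  B5:  IN={a:5, c:-3, e:0; rest ⊤}  OUT={a:5, c:-3, e:0; rest ⊤}
  B6:  IN={a:5, c:-3, e:0; rest ⊤}  OUT={a:5, c:-3, e:0; rest ⊤}
  B7:  IN={a:5, c:-3, e:0; rest ⊤}  OUT={a:5, c:-3; rest ⊤}
  B8:  IN={a:5, c:-3; rest ⊤}  OUT={a:5, d:-1; rest ⊤}

Merge at B1: IN[B1] = OUT[B0] = {a: 5, b: 5, c: ⊤, d: ⊤, e: ⊤, f: ⊤}
Applying B1's transfer function to that IN value gives OUT[B1] (row B1 above).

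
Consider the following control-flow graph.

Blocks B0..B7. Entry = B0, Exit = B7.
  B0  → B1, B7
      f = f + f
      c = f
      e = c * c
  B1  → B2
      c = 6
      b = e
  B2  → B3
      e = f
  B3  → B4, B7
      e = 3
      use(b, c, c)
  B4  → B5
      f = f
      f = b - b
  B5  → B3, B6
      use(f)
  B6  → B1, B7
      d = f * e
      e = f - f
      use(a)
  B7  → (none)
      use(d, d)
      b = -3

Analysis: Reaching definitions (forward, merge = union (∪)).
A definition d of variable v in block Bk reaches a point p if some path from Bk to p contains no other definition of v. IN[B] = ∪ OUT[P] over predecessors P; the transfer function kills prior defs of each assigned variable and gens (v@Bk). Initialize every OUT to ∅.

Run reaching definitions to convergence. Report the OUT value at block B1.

Answer: {b@B1, c@B1, d@B6, e@B0, e@B6, f@B0, f@B4}

Working:
Converged values:
  B0:   IN={}   OUT={c@B0, e@B0, f@B0}
  B1:   IN={b@B1, c@B0, c@B1, d@B6, e@B0, e@B6, f@B0, f@B4}   OUT={b@B1, c@B1, d@B6, e@B0, e@B6, f@B0, f@B4}
  B2:   IN={b@B1, c@B1, d@B6, e@B0, e@B6, f@B0, f@B4}   OUT={b@B1, c@B1, d@B6, e@B2, f@B0, f@B4}
  B3:   IN={b@B1, c@B1, d@B6, e@B2, e@B3, f@B0, f@B4}   OUT={b@B1, c@B1, d@B6, e@B3, f@B0, f@B4}
  B4:   IN={b@B1, c@B1, d@B6, e@B3, f@B0, f@B4}   OUT={b@B1, c@B1, d@B6, e@B3, f@B4}
  B5:   IN={b@B1, c@B1, d@B6, e@B3, f@B4}   OUT={b@B1, c@B1, d@B6, e@B3, f@B4}
  B6:   IN={b@B1, c@B1, d@B6, e@B3, f@B4}   OUT={b@B1, c@B1, d@B6, e@B6, f@B4}
  B7:   IN={b@B1, c@B0, c@B1, d@B6, e@B0, e@B3, e@B6, f@B0, f@B4}   OUT={b@B7, c@B0, c@B1, d@B6, e@B0, e@B3, e@B6, f@B0, f@B4}

Merge at B1: IN[B1] = OUT[B0] ⊔ OUT[B6] = {b@B1, c@B0, c@B1, d@B6, e@B0, e@B6, f@B0, f@B4}
Applying B1's transfer function to that IN value gives OUT[B1] (row B1 above).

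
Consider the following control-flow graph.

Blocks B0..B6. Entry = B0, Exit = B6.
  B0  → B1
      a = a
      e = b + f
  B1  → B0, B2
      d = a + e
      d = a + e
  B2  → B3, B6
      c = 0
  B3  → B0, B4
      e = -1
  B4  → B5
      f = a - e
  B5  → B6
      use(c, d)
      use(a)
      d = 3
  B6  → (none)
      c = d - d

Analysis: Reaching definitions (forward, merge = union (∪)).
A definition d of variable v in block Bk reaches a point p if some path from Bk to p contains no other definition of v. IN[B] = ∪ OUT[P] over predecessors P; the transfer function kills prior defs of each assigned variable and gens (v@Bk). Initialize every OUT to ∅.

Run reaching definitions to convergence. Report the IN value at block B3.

Answer: {a@B0, c@B2, d@B1, e@B0}

Working:
Converged values:
  B0:  IN={a@B0, c@B2, d@B1, e@B0, e@B3}  OUT={a@B0, c@B2, d@B1, e@B0}
  B1:  IN={a@B0, c@B2, d@B1, e@B0}  OUT={a@B0, c@B2, d@B1, e@B0}
  B2:  IN={a@B0, c@B2, d@B1, e@B0}  OUT={a@B0, c@B2, d@B1, e@B0}
  B3:  IN={a@B0, c@B2, d@B1, e@B0}  OUT={a@B0, c@B2, d@B1, e@B3}
  B4:  IN={a@B0, c@B2, d@B1, e@B3}  OUT={a@B0, c@B2, d@B1, e@B3, f@B4}
  B5:  IN={a@B0, c@B2, d@B1, e@B3, f@B4}  OUT={a@B0, c@B2, d@B5, e@B3, f@B4}
  B6:  IN={a@B0, c@B2, d@B1, d@B5, e@B0, e@B3, f@B4}  OUT={a@B0, c@B6, d@B1, d@B5, e@B0, e@B3, f@B4}

Merge at B3: IN[B3] = OUT[B2] = {a@B0, c@B2, d@B1, e@B0}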